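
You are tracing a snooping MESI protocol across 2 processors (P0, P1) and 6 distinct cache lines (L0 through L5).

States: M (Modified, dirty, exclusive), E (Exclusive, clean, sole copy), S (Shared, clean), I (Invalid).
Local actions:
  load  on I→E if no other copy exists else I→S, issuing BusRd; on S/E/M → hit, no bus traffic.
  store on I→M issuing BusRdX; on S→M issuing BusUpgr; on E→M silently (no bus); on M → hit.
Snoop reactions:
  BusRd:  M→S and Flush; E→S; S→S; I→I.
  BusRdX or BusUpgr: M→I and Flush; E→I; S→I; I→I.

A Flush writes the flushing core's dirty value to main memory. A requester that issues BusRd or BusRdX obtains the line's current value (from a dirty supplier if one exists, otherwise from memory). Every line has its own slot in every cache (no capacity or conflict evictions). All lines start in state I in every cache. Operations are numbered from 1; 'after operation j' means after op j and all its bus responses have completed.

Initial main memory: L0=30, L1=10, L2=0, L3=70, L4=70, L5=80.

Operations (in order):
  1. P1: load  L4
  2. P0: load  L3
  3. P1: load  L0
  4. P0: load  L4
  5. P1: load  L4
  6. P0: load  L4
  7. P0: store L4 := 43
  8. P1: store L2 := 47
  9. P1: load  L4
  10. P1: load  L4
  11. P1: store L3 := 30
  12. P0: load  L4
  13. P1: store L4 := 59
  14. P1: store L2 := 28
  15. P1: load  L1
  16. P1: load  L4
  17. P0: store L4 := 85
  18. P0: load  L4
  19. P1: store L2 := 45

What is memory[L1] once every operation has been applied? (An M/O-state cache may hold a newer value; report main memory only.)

memory[L1] = 10

step 1: P1: load  L4  ⟶  IE  (L4)  txn=BusRd  M[L4]=70
step 2: P0: load  L3  ⟶  EI  (L3)  txn=BusRd  M[L3]=70
step 3: P1: load  L0  ⟶  IE  (L0)  txn=BusRd  M[L0]=30
step 4: P0: load  L4  ⟶  SS  (L4)  txn=BusRd  M[L4]=70
step 5: P1: load  L4  ⟶  SS  (L4)  txn=∅  M[L4]=70
step 6: P0: load  L4  ⟶  SS  (L4)  txn=∅  M[L4]=70
step 7: P0: store L4 := 43  ⟶  MI  (L4)  txn=BusUpgr  M[L4]=70
step 8: P1: store L2 := 47  ⟶  IM  (L2)  txn=BusRdX  M[L2]=0
step 9: P1: load  L4  ⟶  SS  (L4)  txn=BusRd+Flush  M[L4]=43
step 10: P1: load  L4  ⟶  SS  (L4)  txn=∅  M[L4]=43
step 11: P1: store L3 := 30  ⟶  IM  (L3)  txn=BusRdX  M[L3]=70
step 12: P0: load  L4  ⟶  SS  (L4)  txn=∅  M[L4]=43
step 13: P1: store L4 := 59  ⟶  IM  (L4)  txn=BusUpgr  M[L4]=43
step 14: P1: store L2 := 28  ⟶  IM  (L2)  txn=∅  M[L2]=0
step 15: P1: load  L1  ⟶  IE  (L1)  txn=BusRd  M[L1]=10
step 16: P1: load  L4  ⟶  IM  (L4)  txn=∅  M[L4]=43
step 17: P0: store L4 := 85  ⟶  MI  (L4)  txn=BusRdX+Flush  M[L4]=59
step 18: P0: load  L4  ⟶  MI  (L4)  txn=∅  M[L4]=59
step 19: P1: store L2 := 45  ⟶  IM  (L2)  txn=∅  M[L2]=0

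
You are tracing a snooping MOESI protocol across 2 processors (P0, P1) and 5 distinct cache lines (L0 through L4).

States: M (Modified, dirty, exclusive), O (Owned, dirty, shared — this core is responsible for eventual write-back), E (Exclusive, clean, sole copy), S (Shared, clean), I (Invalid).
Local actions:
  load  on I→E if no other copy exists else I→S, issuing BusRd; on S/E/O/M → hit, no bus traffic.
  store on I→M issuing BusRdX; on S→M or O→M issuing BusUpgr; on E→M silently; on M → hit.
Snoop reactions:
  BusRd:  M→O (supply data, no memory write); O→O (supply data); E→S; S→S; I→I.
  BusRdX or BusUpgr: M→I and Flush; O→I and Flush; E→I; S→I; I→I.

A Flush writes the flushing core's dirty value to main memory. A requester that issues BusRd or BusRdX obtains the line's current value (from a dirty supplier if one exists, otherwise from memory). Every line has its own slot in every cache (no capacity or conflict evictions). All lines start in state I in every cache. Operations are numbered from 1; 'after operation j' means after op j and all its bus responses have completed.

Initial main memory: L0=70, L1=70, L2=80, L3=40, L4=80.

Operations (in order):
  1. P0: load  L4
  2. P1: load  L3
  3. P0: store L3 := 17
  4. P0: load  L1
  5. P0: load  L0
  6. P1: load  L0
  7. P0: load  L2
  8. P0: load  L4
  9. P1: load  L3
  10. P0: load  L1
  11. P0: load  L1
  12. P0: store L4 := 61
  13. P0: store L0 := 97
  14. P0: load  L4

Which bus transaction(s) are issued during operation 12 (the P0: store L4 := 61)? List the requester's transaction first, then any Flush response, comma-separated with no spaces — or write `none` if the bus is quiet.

step 1: P0: load  L4  ⟶  EI  (L4)  txn=BusRd  M[L4]=80
step 2: P1: load  L3  ⟶  IE  (L3)  txn=BusRd  M[L3]=40
step 3: P0: store L3 := 17  ⟶  MI  (L3)  txn=BusRdX  M[L3]=40
step 4: P0: load  L1  ⟶  EI  (L1)  txn=BusRd  M[L1]=70
step 5: P0: load  L0  ⟶  EI  (L0)  txn=BusRd  M[L0]=70
step 6: P1: load  L0  ⟶  SS  (L0)  txn=BusRd  M[L0]=70
step 7: P0: load  L2  ⟶  EI  (L2)  txn=BusRd  M[L2]=80
step 8: P0: load  L4  ⟶  EI  (L4)  txn=∅  M[L4]=80
step 9: P1: load  L3  ⟶  OS  (L3)  txn=BusRd  M[L3]=40
step 10: P0: load  L1  ⟶  EI  (L1)  txn=∅  M[L1]=70
step 11: P0: load  L1  ⟶  EI  (L1)  txn=∅  M[L1]=70
step 12: P0: store L4 := 61  ⟶  MI  (L4)  txn=∅  M[L4]=80
step 13: P0: store L0 := 97  ⟶  MI  (L0)  txn=BusUpgr  M[L0]=70
step 14: P0: load  L4  ⟶  MI  (L4)  txn=∅  M[L4]=80

bus = none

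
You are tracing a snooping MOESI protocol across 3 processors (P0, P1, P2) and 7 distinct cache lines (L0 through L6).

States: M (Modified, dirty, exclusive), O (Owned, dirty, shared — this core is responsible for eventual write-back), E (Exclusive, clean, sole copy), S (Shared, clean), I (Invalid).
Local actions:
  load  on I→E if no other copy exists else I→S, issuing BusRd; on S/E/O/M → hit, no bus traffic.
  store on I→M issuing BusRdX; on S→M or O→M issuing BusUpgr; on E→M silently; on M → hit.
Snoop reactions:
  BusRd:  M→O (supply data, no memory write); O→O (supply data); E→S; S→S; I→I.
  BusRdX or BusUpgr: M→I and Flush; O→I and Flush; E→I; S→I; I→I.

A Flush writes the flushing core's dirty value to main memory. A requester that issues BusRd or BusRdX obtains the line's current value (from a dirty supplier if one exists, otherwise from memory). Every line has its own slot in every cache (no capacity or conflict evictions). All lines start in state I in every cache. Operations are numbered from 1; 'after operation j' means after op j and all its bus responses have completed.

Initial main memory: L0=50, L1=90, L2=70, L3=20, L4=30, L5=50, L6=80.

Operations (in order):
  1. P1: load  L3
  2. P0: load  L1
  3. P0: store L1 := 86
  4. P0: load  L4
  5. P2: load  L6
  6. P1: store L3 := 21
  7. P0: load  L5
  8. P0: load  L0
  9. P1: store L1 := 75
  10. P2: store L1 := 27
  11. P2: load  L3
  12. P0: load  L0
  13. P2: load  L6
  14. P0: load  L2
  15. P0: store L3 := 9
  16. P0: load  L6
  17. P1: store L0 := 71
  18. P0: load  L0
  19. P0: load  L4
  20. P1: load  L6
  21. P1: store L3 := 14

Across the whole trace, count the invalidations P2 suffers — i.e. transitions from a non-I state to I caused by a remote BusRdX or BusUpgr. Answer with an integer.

invalidations = 1

  op1 P1: load  L3 → I/E/I on L3; bus BusRd; mem=20
  op2 P0: load  L1 → E/I/I on L1; bus BusRd; mem=90
  op3 P0: store L1 := 86 → M/I/I on L1; bus (none); mem=90
  op4 P0: load  L4 → E/I/I on L4; bus BusRd; mem=30
  op5 P2: load  L6 → I/I/E on L6; bus BusRd; mem=80
  op6 P1: store L3 := 21 → I/M/I on L3; bus (none); mem=20
  op7 P0: load  L5 → E/I/I on L5; bus BusRd; mem=50
  op8 P0: load  L0 → E/I/I on L0; bus BusRd; mem=50
  op9 P1: store L1 := 75 → I/M/I on L1; bus BusRdX Flush; mem=86
  op10 P2: store L1 := 27 → I/I/M on L1; bus BusRdX Flush; mem=75
  op11 P2: load  L3 → I/O/S on L3; bus BusRd; mem=20
  op12 P0: load  L0 → E/I/I on L0; bus (none); mem=50
  op13 P2: load  L6 → I/I/E on L6; bus (none); mem=80
  op14 P0: load  L2 → E/I/I on L2; bus BusRd; mem=70
  op15 P0: store L3 := 9 → M/I/I on L3; bus BusRdX Flush; mem=21
  op16 P0: load  L6 → S/I/S on L6; bus BusRd; mem=80
  op17 P1: store L0 := 71 → I/M/I on L0; bus BusRdX; mem=50
  op18 P0: load  L0 → S/O/I on L0; bus BusRd; mem=50
  op19 P0: load  L4 → E/I/I on L4; bus (none); mem=30
  op20 P1: load  L6 → S/S/S on L6; bus BusRd; mem=80
  op21 P1: store L3 := 14 → I/M/I on L3; bus BusRdX Flush; mem=9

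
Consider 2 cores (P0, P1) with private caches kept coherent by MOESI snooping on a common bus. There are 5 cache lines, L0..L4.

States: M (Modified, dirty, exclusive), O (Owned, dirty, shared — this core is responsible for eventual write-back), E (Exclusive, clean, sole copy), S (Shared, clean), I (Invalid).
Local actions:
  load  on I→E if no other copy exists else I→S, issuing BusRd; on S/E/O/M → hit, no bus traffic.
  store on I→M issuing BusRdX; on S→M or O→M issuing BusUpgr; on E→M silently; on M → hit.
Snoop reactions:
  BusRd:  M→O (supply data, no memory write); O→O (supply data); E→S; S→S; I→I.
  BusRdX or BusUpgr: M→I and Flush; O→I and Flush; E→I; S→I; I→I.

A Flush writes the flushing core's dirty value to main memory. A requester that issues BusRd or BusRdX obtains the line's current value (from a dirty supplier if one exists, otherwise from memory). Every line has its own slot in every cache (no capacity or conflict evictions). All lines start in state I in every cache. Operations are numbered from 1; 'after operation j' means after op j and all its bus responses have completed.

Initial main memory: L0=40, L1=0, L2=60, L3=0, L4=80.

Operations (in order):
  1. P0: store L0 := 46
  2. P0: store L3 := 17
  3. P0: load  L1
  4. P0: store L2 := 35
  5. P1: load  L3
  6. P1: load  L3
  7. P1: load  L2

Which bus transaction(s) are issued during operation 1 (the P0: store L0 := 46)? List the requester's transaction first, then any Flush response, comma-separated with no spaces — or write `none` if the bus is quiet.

step 1: P0: store L0 := 46  ⟶  MI  (L0)  txn=BusRdX  M[L0]=40
step 2: P0: store L3 := 17  ⟶  MI  (L3)  txn=BusRdX  M[L3]=0
step 3: P0: load  L1  ⟶  EI  (L1)  txn=BusRd  M[L1]=0
step 4: P0: store L2 := 35  ⟶  MI  (L2)  txn=BusRdX  M[L2]=60
step 5: P1: load  L3  ⟶  OS  (L3)  txn=BusRd  M[L3]=0
step 6: P1: load  L3  ⟶  OS  (L3)  txn=∅  M[L3]=0
step 7: P1: load  L2  ⟶  OS  (L2)  txn=BusRd  M[L2]=60

bus = BusRdX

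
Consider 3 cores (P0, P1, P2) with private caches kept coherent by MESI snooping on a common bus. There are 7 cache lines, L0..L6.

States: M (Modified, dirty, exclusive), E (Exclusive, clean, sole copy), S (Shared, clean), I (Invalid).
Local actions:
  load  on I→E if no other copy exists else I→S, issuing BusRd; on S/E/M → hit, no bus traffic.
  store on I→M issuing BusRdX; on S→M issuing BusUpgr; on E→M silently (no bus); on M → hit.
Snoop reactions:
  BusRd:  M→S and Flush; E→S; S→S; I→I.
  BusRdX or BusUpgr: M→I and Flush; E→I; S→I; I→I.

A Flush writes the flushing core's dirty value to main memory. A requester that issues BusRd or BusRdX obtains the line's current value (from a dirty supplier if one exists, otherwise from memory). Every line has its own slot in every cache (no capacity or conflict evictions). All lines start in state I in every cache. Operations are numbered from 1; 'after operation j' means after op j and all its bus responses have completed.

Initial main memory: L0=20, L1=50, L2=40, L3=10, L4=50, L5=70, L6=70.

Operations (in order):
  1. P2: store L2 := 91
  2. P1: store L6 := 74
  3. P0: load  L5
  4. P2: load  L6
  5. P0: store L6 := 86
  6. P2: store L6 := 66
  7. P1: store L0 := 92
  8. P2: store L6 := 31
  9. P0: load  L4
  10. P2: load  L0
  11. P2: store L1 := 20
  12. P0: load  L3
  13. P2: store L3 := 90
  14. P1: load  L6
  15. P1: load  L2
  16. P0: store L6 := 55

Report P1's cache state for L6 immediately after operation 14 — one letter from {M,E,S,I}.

state = S

step 1: P2: store L2 := 91  ⟶  IIM  (L2)  txn=BusRdX  M[L2]=40
step 2: P1: store L6 := 74  ⟶  IMI  (L6)  txn=BusRdX  M[L6]=70
step 3: P0: load  L5  ⟶  EII  (L5)  txn=BusRd  M[L5]=70
step 4: P2: load  L6  ⟶  ISS  (L6)  txn=BusRd+Flush  M[L6]=74
step 5: P0: store L6 := 86  ⟶  MII  (L6)  txn=BusRdX  M[L6]=74
step 6: P2: store L6 := 66  ⟶  IIM  (L6)  txn=BusRdX+Flush  M[L6]=86
step 7: P1: store L0 := 92  ⟶  IMI  (L0)  txn=BusRdX  M[L0]=20
step 8: P2: store L6 := 31  ⟶  IIM  (L6)  txn=∅  M[L6]=86
step 9: P0: load  L4  ⟶  EII  (L4)  txn=BusRd  M[L4]=50
step 10: P2: load  L0  ⟶  ISS  (L0)  txn=BusRd+Flush  M[L0]=92
step 11: P2: store L1 := 20  ⟶  IIM  (L1)  txn=BusRdX  M[L1]=50
step 12: P0: load  L3  ⟶  EII  (L3)  txn=BusRd  M[L3]=10
step 13: P2: store L3 := 90  ⟶  IIM  (L3)  txn=BusRdX  M[L3]=10
step 14: P1: load  L6  ⟶  ISS  (L6)  txn=BusRd+Flush  M[L6]=31
step 15: P1: load  L2  ⟶  ISS  (L2)  txn=BusRd+Flush  M[L2]=91
step 16: P0: store L6 := 55  ⟶  MII  (L6)  txn=BusRdX  M[L6]=31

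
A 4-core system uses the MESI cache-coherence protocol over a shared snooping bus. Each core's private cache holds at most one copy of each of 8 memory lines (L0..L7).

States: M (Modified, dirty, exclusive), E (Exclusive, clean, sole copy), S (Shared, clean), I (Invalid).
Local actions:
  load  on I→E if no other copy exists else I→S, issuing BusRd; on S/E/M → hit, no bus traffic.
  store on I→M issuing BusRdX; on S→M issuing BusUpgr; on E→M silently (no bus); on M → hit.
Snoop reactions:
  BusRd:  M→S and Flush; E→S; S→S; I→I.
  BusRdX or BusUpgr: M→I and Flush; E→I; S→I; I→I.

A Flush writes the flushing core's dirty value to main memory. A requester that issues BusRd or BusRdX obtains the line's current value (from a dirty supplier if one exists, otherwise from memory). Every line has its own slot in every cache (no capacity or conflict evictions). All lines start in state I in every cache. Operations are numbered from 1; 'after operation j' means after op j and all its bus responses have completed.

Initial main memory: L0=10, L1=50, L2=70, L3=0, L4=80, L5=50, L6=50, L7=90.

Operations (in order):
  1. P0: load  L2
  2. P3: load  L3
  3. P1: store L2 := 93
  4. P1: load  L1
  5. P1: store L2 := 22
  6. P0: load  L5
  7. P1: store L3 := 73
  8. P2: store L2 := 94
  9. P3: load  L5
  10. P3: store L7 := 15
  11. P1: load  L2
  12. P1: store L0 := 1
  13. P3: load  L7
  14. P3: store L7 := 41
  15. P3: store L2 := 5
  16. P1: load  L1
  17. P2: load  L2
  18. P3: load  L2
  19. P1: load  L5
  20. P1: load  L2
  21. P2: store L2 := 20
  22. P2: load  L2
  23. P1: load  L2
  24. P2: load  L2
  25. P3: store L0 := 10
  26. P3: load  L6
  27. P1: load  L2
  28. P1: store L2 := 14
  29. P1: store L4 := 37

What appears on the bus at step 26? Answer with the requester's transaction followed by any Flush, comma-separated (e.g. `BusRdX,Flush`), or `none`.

step 1: P0: load  L2  ⟶  EIII  (L2)  txn=BusRd  M[L2]=70
step 2: P3: load  L3  ⟶  IIIE  (L3)  txn=BusRd  M[L3]=0
step 3: P1: store L2 := 93  ⟶  IMII  (L2)  txn=BusRdX  M[L2]=70
step 4: P1: load  L1  ⟶  IEII  (L1)  txn=BusRd  M[L1]=50
step 5: P1: store L2 := 22  ⟶  IMII  (L2)  txn=∅  M[L2]=70
step 6: P0: load  L5  ⟶  EIII  (L5)  txn=BusRd  M[L5]=50
step 7: P1: store L3 := 73  ⟶  IMII  (L3)  txn=BusRdX  M[L3]=0
step 8: P2: store L2 := 94  ⟶  IIMI  (L2)  txn=BusRdX+Flush  M[L2]=22
step 9: P3: load  L5  ⟶  SIIS  (L5)  txn=BusRd  M[L5]=50
step 10: P3: store L7 := 15  ⟶  IIIM  (L7)  txn=BusRdX  M[L7]=90
step 11: P1: load  L2  ⟶  ISSI  (L2)  txn=BusRd+Flush  M[L2]=94
step 12: P1: store L0 := 1  ⟶  IMII  (L0)  txn=BusRdX  M[L0]=10
step 13: P3: load  L7  ⟶  IIIM  (L7)  txn=∅  M[L7]=90
step 14: P3: store L7 := 41  ⟶  IIIM  (L7)  txn=∅  M[L7]=90
step 15: P3: store L2 := 5  ⟶  IIIM  (L2)  txn=BusRdX  M[L2]=94
step 16: P1: load  L1  ⟶  IEII  (L1)  txn=∅  M[L1]=50
step 17: P2: load  L2  ⟶  IISS  (L2)  txn=BusRd+Flush  M[L2]=5
step 18: P3: load  L2  ⟶  IISS  (L2)  txn=∅  M[L2]=5
step 19: P1: load  L5  ⟶  SSIS  (L5)  txn=BusRd  M[L5]=50
step 20: P1: load  L2  ⟶  ISSS  (L2)  txn=BusRd  M[L2]=5
step 21: P2: store L2 := 20  ⟶  IIMI  (L2)  txn=BusUpgr  M[L2]=5
step 22: P2: load  L2  ⟶  IIMI  (L2)  txn=∅  M[L2]=5
step 23: P1: load  L2  ⟶  ISSI  (L2)  txn=BusRd+Flush  M[L2]=20
step 24: P2: load  L2  ⟶  ISSI  (L2)  txn=∅  M[L2]=20
step 25: P3: store L0 := 10  ⟶  IIIM  (L0)  txn=BusRdX+Flush  M[L0]=1
step 26: P3: load  L6  ⟶  IIIE  (L6)  txn=BusRd  M[L6]=50
step 27: P1: load  L2  ⟶  ISSI  (L2)  txn=∅  M[L2]=20
step 28: P1: store L2 := 14  ⟶  IMII  (L2)  txn=BusUpgr  M[L2]=20
step 29: P1: store L4 := 37  ⟶  IMII  (L4)  txn=BusRdX  M[L4]=80

bus = BusRd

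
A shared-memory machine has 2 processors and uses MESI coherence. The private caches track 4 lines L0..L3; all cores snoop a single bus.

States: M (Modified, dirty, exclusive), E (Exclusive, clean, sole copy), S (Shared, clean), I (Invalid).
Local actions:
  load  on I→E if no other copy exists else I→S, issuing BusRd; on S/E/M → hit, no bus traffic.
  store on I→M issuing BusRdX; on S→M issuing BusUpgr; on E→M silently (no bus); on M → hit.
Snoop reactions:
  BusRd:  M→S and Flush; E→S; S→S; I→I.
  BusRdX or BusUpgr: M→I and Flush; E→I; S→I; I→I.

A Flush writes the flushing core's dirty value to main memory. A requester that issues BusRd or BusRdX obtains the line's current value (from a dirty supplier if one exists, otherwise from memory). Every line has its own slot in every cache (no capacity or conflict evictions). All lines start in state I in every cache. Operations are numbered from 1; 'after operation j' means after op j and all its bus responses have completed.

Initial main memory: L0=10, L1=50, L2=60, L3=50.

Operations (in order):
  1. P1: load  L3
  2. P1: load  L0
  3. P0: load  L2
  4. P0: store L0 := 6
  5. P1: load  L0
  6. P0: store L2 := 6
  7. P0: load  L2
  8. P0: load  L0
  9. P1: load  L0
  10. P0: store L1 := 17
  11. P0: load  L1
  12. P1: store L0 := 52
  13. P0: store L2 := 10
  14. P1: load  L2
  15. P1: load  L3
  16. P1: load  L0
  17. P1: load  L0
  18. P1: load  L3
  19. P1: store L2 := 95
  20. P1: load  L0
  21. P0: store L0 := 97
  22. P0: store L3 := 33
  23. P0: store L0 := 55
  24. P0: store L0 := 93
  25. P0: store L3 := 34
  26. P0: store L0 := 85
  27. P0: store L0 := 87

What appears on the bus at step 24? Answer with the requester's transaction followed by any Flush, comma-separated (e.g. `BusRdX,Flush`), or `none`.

  op1 P1: load  L3 → I/E on L3; bus BusRd; mem=50
  op2 P1: load  L0 → I/E on L0; bus BusRd; mem=10
  op3 P0: load  L2 → E/I on L2; bus BusRd; mem=60
  op4 P0: store L0 := 6 → M/I on L0; bus BusRdX; mem=10
  op5 P1: load  L0 → S/S on L0; bus BusRd Flush; mem=6
  op6 P0: store L2 := 6 → M/I on L2; bus (none); mem=60
  op7 P0: load  L2 → M/I on L2; bus (none); mem=60
  op8 P0: load  L0 → S/S on L0; bus (none); mem=6
  op9 P1: load  L0 → S/S on L0; bus (none); mem=6
  op10 P0: store L1 := 17 → M/I on L1; bus BusRdX; mem=50
  op11 P0: load  L1 → M/I on L1; bus (none); mem=50
  op12 P1: store L0 := 52 → I/M on L0; bus BusUpgr; mem=6
  op13 P0: store L2 := 10 → M/I on L2; bus (none); mem=60
  op14 P1: load  L2 → S/S on L2; bus BusRd Flush; mem=10
  op15 P1: load  L3 → I/E on L3; bus (none); mem=50
  op16 P1: load  L0 → I/M on L0; bus (none); mem=6
  op17 P1: load  L0 → I/M on L0; bus (none); mem=6
  op18 P1: load  L3 → I/E on L3; bus (none); mem=50
  op19 P1: store L2 := 95 → I/M on L2; bus BusUpgr; mem=10
  op20 P1: load  L0 → I/M on L0; bus (none); mem=6
  op21 P0: store L0 := 97 → M/I on L0; bus BusRdX Flush; mem=52
  op22 P0: store L3 := 33 → M/I on L3; bus BusRdX; mem=50
  op23 P0: store L0 := 55 → M/I on L0; bus (none); mem=52
  op24 P0: store L0 := 93 → M/I on L0; bus (none); mem=52
  op25 P0: store L3 := 34 → M/I on L3; bus (none); mem=50
  op26 P0: store L0 := 85 → M/I on L0; bus (none); mem=52
  op27 P0: store L0 := 87 → M/I on L0; bus (none); mem=52

bus = none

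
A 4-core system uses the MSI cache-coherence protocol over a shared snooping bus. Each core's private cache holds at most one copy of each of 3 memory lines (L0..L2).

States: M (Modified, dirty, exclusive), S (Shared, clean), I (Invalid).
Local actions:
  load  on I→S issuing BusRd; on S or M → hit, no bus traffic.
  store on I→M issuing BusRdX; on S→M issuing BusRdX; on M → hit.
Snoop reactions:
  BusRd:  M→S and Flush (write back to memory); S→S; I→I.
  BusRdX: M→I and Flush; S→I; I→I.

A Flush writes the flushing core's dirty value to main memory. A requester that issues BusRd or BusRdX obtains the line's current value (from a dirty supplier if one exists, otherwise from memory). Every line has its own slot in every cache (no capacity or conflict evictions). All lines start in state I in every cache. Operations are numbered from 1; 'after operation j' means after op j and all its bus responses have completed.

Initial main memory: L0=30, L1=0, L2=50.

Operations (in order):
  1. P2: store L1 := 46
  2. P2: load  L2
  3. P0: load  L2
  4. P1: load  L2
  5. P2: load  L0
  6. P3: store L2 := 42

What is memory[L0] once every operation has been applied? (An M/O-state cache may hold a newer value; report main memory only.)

step 1: P2: store L1 := 46  ⟶  IIMI  (L1)  txn=BusRdX  M[L1]=0
step 2: P2: load  L2  ⟶  IISI  (L2)  txn=BusRd  M[L2]=50
step 3: P0: load  L2  ⟶  SISI  (L2)  txn=BusRd  M[L2]=50
step 4: P1: load  L2  ⟶  SSSI  (L2)  txn=BusRd  M[L2]=50
step 5: P2: load  L0  ⟶  IISI  (L0)  txn=BusRd  M[L0]=30
step 6: P3: store L2 := 42  ⟶  IIIM  (L2)  txn=BusRdX  M[L2]=50

memory[L0] = 30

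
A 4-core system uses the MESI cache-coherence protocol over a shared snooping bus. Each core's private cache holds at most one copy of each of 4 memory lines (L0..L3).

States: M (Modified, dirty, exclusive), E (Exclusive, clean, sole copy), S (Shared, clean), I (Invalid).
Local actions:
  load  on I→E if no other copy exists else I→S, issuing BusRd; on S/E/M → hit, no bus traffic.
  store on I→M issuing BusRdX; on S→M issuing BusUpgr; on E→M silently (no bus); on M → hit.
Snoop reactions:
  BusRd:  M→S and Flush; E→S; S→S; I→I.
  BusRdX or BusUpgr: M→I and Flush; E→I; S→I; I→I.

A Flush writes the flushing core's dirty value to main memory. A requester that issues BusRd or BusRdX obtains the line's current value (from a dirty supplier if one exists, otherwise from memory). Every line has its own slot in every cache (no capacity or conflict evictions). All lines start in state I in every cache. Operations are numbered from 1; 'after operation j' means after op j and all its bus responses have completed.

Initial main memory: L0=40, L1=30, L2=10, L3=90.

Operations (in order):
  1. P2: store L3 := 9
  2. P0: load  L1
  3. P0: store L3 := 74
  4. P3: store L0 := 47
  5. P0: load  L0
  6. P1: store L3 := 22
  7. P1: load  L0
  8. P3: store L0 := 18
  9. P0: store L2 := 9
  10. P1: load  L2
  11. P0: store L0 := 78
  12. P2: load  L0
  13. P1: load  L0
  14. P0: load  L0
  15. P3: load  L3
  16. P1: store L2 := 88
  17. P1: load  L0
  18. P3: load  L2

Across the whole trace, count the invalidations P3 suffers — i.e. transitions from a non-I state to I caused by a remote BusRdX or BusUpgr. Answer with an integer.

invalidations = 1

1. P2: store L3 := 9  bus=[BusRdX]  L3: P0=I P1=I P2=M P3=I  mem[L3]=90
2. P0: load  L1  bus=[BusRd]  L1: P0=E P1=I P2=I P3=I  mem[L1]=30
3. P0: store L3 := 74  bus=[BusRdX,Flush]  L3: P0=M P1=I P2=I P3=I  mem[L3]=9
4. P3: store L0 := 47  bus=[BusRdX]  L0: P0=I P1=I P2=I P3=M  mem[L0]=40
5. P0: load  L0  bus=[BusRd,Flush]  L0: P0=S P1=I P2=I P3=S  mem[L0]=47
6. P1: store L3 := 22  bus=[BusRdX,Flush]  L3: P0=I P1=M P2=I P3=I  mem[L3]=74
7. P1: load  L0  bus=[BusRd]  L0: P0=S P1=S P2=I P3=S  mem[L0]=47
8. P3: store L0 := 18  bus=[BusUpgr]  L0: P0=I P1=I P2=I P3=M  mem[L0]=47
9. P0: store L2 := 9  bus=[BusRdX]  L2: P0=M P1=I P2=I P3=I  mem[L2]=10
10. P1: load  L2  bus=[BusRd,Flush]  L2: P0=S P1=S P2=I P3=I  mem[L2]=9
11. P0: store L0 := 78  bus=[BusRdX,Flush]  L0: P0=M P1=I P2=I P3=I  mem[L0]=18
12. P2: load  L0  bus=[BusRd,Flush]  L0: P0=S P1=I P2=S P3=I  mem[L0]=78
13. P1: load  L0  bus=[BusRd]  L0: P0=S P1=S P2=S P3=I  mem[L0]=78
14. P0: load  L0  bus=[-]  L0: P0=S P1=S P2=S P3=I  mem[L0]=78
15. P3: load  L3  bus=[BusRd,Flush]  L3: P0=I P1=S P2=I P3=S  mem[L3]=22
16. P1: store L2 := 88  bus=[BusUpgr]  L2: P0=I P1=M P2=I P3=I  mem[L2]=9
17. P1: load  L0  bus=[-]  L0: P0=S P1=S P2=S P3=I  mem[L0]=78
18. P3: load  L2  bus=[BusRd,Flush]  L2: P0=I P1=S P2=I P3=S  mem[L2]=88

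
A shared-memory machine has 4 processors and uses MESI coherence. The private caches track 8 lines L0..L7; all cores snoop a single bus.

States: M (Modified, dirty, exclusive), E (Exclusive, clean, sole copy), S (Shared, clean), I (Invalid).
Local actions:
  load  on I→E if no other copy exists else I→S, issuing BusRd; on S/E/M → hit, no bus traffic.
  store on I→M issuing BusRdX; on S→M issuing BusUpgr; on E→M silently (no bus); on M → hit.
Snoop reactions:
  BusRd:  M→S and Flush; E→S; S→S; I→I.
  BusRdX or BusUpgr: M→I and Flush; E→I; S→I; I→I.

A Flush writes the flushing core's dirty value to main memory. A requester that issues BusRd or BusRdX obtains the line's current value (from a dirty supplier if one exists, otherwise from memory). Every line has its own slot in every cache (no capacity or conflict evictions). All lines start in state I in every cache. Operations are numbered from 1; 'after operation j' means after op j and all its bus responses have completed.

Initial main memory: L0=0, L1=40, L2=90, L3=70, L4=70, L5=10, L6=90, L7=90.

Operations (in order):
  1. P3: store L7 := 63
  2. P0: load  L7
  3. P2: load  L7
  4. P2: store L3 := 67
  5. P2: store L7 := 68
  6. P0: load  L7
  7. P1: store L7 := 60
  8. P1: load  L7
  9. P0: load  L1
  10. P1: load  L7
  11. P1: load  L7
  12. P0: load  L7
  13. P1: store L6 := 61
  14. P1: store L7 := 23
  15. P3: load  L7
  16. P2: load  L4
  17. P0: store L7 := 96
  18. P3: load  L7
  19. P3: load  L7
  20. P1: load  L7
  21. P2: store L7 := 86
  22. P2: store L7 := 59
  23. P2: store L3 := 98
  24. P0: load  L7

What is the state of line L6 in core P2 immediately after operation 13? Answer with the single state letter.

1. P3: store L7 := 63  bus=[BusRdX]  L7: P0=I P1=I P2=I P3=M  mem[L7]=90
2. P0: load  L7  bus=[BusRd,Flush]  L7: P0=S P1=I P2=I P3=S  mem[L7]=63
3. P2: load  L7  bus=[BusRd]  L7: P0=S P1=I P2=S P3=S  mem[L7]=63
4. P2: store L3 := 67  bus=[BusRdX]  L3: P0=I P1=I P2=M P3=I  mem[L3]=70
5. P2: store L7 := 68  bus=[BusUpgr]  L7: P0=I P1=I P2=M P3=I  mem[L7]=63
6. P0: load  L7  bus=[BusRd,Flush]  L7: P0=S P1=I P2=S P3=I  mem[L7]=68
7. P1: store L7 := 60  bus=[BusRdX]  L7: P0=I P1=M P2=I P3=I  mem[L7]=68
8. P1: load  L7  bus=[-]  L7: P0=I P1=M P2=I P3=I  mem[L7]=68
9. P0: load  L1  bus=[BusRd]  L1: P0=E P1=I P2=I P3=I  mem[L1]=40
10. P1: load  L7  bus=[-]  L7: P0=I P1=M P2=I P3=I  mem[L7]=68
11. P1: load  L7  bus=[-]  L7: P0=I P1=M P2=I P3=I  mem[L7]=68
12. P0: load  L7  bus=[BusRd,Flush]  L7: P0=S P1=S P2=I P3=I  mem[L7]=60
13. P1: store L6 := 61  bus=[BusRdX]  L6: P0=I P1=M P2=I P3=I  mem[L6]=90
14. P1: store L7 := 23  bus=[BusUpgr]  L7: P0=I P1=M P2=I P3=I  mem[L7]=60
15. P3: load  L7  bus=[BusRd,Flush]  L7: P0=I P1=S P2=I P3=S  mem[L7]=23
16. P2: load  L4  bus=[BusRd]  L4: P0=I P1=I P2=E P3=I  mem[L4]=70
17. P0: store L7 := 96  bus=[BusRdX]  L7: P0=M P1=I P2=I P3=I  mem[L7]=23
18. P3: load  L7  bus=[BusRd,Flush]  L7: P0=S P1=I P2=I P3=S  mem[L7]=96
19. P3: load  L7  bus=[-]  L7: P0=S P1=I P2=I P3=S  mem[L7]=96
20. P1: load  L7  bus=[BusRd]  L7: P0=S P1=S P2=I P3=S  mem[L7]=96
21. P2: store L7 := 86  bus=[BusRdX]  L7: P0=I P1=I P2=M P3=I  mem[L7]=96
22. P2: store L7 := 59  bus=[-]  L7: P0=I P1=I P2=M P3=I  mem[L7]=96
23. P2: store L3 := 98  bus=[-]  L3: P0=I P1=I P2=M P3=I  mem[L3]=70
24. P0: load  L7  bus=[BusRd,Flush]  L7: P0=S P1=I P2=S P3=I  mem[L7]=59

state = I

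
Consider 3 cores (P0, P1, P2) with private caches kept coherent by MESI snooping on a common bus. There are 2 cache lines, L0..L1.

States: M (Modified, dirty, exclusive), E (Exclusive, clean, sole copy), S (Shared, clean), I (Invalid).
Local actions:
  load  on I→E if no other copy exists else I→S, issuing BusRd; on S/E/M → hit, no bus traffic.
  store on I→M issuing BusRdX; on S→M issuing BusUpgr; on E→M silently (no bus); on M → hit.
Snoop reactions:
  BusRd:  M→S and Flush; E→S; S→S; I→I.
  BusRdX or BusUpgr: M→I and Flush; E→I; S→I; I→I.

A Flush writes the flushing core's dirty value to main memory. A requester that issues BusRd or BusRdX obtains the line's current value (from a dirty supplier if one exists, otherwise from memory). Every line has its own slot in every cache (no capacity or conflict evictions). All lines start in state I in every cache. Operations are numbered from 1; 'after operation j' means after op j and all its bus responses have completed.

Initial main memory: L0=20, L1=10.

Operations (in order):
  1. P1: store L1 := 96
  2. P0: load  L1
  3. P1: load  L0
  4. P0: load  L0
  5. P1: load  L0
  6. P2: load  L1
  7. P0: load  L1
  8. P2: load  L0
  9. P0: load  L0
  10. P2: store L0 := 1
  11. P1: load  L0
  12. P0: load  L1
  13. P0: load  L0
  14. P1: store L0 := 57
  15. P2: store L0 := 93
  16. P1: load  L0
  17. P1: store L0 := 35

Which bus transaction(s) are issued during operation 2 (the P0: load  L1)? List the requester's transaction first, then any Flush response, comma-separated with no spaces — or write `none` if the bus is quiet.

1. P1: store L1 := 96  bus=[BusRdX]  L1: P0=I P1=M P2=I  mem[L1]=10
2. P0: load  L1  bus=[BusRd,Flush]  L1: P0=S P1=S P2=I  mem[L1]=96
3. P1: load  L0  bus=[BusRd]  L0: P0=I P1=E P2=I  mem[L0]=20
4. P0: load  L0  bus=[BusRd]  L0: P0=S P1=S P2=I  mem[L0]=20
5. P1: load  L0  bus=[-]  L0: P0=S P1=S P2=I  mem[L0]=20
6. P2: load  L1  bus=[BusRd]  L1: P0=S P1=S P2=S  mem[L1]=96
7. P0: load  L1  bus=[-]  L1: P0=S P1=S P2=S  mem[L1]=96
8. P2: load  L0  bus=[BusRd]  L0: P0=S P1=S P2=S  mem[L0]=20
9. P0: load  L0  bus=[-]  L0: P0=S P1=S P2=S  mem[L0]=20
10. P2: store L0 := 1  bus=[BusUpgr]  L0: P0=I P1=I P2=M  mem[L0]=20
11. P1: load  L0  bus=[BusRd,Flush]  L0: P0=I P1=S P2=S  mem[L0]=1
12. P0: load  L1  bus=[-]  L1: P0=S P1=S P2=S  mem[L1]=96
13. P0: load  L0  bus=[BusRd]  L0: P0=S P1=S P2=S  mem[L0]=1
14. P1: store L0 := 57  bus=[BusUpgr]  L0: P0=I P1=M P2=I  mem[L0]=1
15. P2: store L0 := 93  bus=[BusRdX,Flush]  L0: P0=I P1=I P2=M  mem[L0]=57
16. P1: load  L0  bus=[BusRd,Flush]  L0: P0=I P1=S P2=S  mem[L0]=93
17. P1: store L0 := 35  bus=[BusUpgr]  L0: P0=I P1=M P2=I  mem[L0]=93

bus = BusRd,Flush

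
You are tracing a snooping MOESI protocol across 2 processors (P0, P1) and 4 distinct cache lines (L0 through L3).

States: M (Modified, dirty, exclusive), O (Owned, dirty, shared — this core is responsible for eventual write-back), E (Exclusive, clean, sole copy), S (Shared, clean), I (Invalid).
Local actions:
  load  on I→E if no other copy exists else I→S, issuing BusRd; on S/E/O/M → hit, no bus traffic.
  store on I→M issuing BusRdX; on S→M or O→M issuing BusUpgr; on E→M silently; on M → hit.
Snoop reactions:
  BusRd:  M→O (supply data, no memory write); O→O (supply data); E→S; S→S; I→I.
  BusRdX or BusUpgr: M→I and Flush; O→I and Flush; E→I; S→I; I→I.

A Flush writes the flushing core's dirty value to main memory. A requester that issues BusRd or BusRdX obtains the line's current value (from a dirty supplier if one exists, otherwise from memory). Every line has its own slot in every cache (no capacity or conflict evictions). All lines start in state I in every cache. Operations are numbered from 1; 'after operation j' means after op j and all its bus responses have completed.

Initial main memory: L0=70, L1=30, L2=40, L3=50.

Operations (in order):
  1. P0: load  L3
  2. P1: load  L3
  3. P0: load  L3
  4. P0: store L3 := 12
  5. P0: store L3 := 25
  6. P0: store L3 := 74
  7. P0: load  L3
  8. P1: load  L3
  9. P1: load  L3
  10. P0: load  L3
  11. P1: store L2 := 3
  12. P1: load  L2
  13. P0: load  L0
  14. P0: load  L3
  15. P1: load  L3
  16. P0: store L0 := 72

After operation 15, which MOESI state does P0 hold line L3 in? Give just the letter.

state = O

  op1 P0: load  L3 → E/I on L3; bus BusRd; mem=50
  op2 P1: load  L3 → S/S on L3; bus BusRd; mem=50
  op3 P0: load  L3 → S/S on L3; bus (none); mem=50
  op4 P0: store L3 := 12 → M/I on L3; bus BusUpgr; mem=50
  op5 P0: store L3 := 25 → M/I on L3; bus (none); mem=50
  op6 P0: store L3 := 74 → M/I on L3; bus (none); mem=50
  op7 P0: load  L3 → M/I on L3; bus (none); mem=50
  op8 P1: load  L3 → O/S on L3; bus BusRd; mem=50
  op9 P1: load  L3 → O/S on L3; bus (none); mem=50
  op10 P0: load  L3 → O/S on L3; bus (none); mem=50
  op11 P1: store L2 := 3 → I/M on L2; bus BusRdX; mem=40
  op12 P1: load  L2 → I/M on L2; bus (none); mem=40
  op13 P0: load  L0 → E/I on L0; bus BusRd; mem=70
  op14 P0: load  L3 → O/S on L3; bus (none); mem=50
  op15 P1: load  L3 → O/S on L3; bus (none); mem=50
  op16 P0: store L0 := 72 → M/I on L0; bus (none); mem=70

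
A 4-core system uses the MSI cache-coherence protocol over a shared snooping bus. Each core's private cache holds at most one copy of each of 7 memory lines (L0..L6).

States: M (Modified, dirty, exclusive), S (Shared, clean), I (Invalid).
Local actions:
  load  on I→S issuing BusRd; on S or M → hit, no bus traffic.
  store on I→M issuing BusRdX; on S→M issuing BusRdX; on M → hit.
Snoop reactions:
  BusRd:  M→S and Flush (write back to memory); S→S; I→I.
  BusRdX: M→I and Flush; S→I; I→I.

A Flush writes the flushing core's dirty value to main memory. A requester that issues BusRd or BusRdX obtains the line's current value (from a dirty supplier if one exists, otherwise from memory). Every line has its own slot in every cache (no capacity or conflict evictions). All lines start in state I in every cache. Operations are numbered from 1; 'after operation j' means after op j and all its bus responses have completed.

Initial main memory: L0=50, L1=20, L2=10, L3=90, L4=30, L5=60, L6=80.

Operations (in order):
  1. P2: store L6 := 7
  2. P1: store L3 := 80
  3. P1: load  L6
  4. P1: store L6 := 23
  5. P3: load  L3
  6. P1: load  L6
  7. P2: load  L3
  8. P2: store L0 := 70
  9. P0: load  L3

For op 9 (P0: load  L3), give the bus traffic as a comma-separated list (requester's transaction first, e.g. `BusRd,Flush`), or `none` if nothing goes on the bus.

1. P2: store L6 := 7  bus=[BusRdX]  L6: P0=I P1=I P2=M P3=I  mem[L6]=80
2. P1: store L3 := 80  bus=[BusRdX]  L3: P0=I P1=M P2=I P3=I  mem[L3]=90
3. P1: load  L6  bus=[BusRd,Flush]  L6: P0=I P1=S P2=S P3=I  mem[L6]=7
4. P1: store L6 := 23  bus=[BusRdX]  L6: P0=I P1=M P2=I P3=I  mem[L6]=7
5. P3: load  L3  bus=[BusRd,Flush]  L3: P0=I P1=S P2=I P3=S  mem[L3]=80
6. P1: load  L6  bus=[-]  L6: P0=I P1=M P2=I P3=I  mem[L6]=7
7. P2: load  L3  bus=[BusRd]  L3: P0=I P1=S P2=S P3=S  mem[L3]=80
8. P2: store L0 := 70  bus=[BusRdX]  L0: P0=I P1=I P2=M P3=I  mem[L0]=50
9. P0: load  L3  bus=[BusRd]  L3: P0=S P1=S P2=S P3=S  mem[L3]=80

bus = BusRd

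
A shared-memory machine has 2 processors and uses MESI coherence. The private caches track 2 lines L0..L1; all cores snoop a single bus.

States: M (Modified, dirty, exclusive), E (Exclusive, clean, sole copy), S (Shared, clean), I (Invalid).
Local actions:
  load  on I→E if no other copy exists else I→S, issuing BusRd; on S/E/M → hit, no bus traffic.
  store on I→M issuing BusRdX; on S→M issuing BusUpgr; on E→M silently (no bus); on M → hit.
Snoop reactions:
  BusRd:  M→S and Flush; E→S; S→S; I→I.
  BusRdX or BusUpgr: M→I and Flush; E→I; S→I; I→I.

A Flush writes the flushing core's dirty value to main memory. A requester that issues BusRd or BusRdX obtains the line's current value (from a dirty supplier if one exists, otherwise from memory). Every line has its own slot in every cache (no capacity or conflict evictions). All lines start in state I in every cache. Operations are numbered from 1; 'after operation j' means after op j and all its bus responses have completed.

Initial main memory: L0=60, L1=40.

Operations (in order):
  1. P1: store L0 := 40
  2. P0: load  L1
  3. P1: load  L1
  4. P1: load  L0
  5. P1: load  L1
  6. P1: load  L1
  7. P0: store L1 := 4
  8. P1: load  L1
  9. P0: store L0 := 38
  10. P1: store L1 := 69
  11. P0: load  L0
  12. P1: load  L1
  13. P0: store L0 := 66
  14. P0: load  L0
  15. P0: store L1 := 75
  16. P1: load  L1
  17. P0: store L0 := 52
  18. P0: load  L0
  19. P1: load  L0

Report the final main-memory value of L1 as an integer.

1. P1: store L0 := 40  bus=[BusRdX]  L0: P0=I P1=M  mem[L0]=60
2. P0: load  L1  bus=[BusRd]  L1: P0=E P1=I  mem[L1]=40
3. P1: load  L1  bus=[BusRd]  L1: P0=S P1=S  mem[L1]=40
4. P1: load  L0  bus=[-]  L0: P0=I P1=M  mem[L0]=60
5. P1: load  L1  bus=[-]  L1: P0=S P1=S  mem[L1]=40
6. P1: load  L1  bus=[-]  L1: P0=S P1=S  mem[L1]=40
7. P0: store L1 := 4  bus=[BusUpgr]  L1: P0=M P1=I  mem[L1]=40
8. P1: load  L1  bus=[BusRd,Flush]  L1: P0=S P1=S  mem[L1]=4
9. P0: store L0 := 38  bus=[BusRdX,Flush]  L0: P0=M P1=I  mem[L0]=40
10. P1: store L1 := 69  bus=[BusUpgr]  L1: P0=I P1=M  mem[L1]=4
11. P0: load  L0  bus=[-]  L0: P0=M P1=I  mem[L0]=40
12. P1: load  L1  bus=[-]  L1: P0=I P1=M  mem[L1]=4
13. P0: store L0 := 66  bus=[-]  L0: P0=M P1=I  mem[L0]=40
14. P0: load  L0  bus=[-]  L0: P0=M P1=I  mem[L0]=40
15. P0: store L1 := 75  bus=[BusRdX,Flush]  L1: P0=M P1=I  mem[L1]=69
16. P1: load  L1  bus=[BusRd,Flush]  L1: P0=S P1=S  mem[L1]=75
17. P0: store L0 := 52  bus=[-]  L0: P0=M P1=I  mem[L0]=40
18. P0: load  L0  bus=[-]  L0: P0=M P1=I  mem[L0]=40
19. P1: load  L0  bus=[BusRd,Flush]  L0: P0=S P1=S  mem[L0]=52

memory[L1] = 75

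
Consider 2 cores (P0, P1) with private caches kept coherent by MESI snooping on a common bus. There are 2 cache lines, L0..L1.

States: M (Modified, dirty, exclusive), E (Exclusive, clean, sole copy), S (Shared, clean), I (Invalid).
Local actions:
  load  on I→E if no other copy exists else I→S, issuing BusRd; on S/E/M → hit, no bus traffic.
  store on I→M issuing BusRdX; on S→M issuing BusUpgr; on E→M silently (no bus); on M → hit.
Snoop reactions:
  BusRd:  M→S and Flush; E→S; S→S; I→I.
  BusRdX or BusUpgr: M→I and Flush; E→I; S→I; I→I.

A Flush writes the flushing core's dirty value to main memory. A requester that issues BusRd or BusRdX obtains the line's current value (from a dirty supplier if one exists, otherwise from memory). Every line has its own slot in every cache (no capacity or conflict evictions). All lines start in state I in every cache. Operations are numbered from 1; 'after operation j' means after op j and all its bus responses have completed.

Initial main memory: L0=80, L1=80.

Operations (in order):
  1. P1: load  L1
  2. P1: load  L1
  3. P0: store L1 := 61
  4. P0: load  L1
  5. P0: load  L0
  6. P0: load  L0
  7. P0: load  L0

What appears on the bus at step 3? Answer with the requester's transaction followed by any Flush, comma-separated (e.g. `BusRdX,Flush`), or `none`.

step 1: P1: load  L1  ⟶  IE  (L1)  txn=BusRd  M[L1]=80
step 2: P1: load  L1  ⟶  IE  (L1)  txn=∅  M[L1]=80
step 3: P0: store L1 := 61  ⟶  MI  (L1)  txn=BusRdX  M[L1]=80
step 4: P0: load  L1  ⟶  MI  (L1)  txn=∅  M[L1]=80
step 5: P0: load  L0  ⟶  EI  (L0)  txn=BusRd  M[L0]=80
step 6: P0: load  L0  ⟶  EI  (L0)  txn=∅  M[L0]=80
step 7: P0: load  L0  ⟶  EI  (L0)  txn=∅  M[L0]=80

bus = BusRdX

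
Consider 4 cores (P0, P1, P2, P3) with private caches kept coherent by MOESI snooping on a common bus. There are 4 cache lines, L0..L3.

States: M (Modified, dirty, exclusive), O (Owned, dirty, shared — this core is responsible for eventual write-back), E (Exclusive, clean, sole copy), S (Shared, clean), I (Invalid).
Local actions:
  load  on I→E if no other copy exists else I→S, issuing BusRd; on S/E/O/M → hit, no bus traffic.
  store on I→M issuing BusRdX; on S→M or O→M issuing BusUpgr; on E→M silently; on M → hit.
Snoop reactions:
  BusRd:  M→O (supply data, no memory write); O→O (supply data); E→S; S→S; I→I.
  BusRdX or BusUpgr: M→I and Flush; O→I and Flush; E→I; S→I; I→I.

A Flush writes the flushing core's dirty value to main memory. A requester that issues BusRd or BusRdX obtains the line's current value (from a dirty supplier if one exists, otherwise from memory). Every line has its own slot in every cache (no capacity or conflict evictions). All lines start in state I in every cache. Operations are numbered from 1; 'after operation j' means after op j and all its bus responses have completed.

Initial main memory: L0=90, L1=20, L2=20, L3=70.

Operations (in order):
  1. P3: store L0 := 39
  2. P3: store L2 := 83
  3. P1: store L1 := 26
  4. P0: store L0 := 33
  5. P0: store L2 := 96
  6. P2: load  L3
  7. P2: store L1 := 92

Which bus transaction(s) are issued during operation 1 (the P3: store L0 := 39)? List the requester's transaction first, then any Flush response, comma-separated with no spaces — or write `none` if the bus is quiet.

bus = BusRdX

  op1 P3: store L0 := 39 → I/I/I/M on L0; bus BusRdX; mem=90
  op2 P3: store L2 := 83 → I/I/I/M on L2; bus BusRdX; mem=20
  op3 P1: store L1 := 26 → I/M/I/I on L1; bus BusRdX; mem=20
  op4 P0: store L0 := 33 → M/I/I/I on L0; bus BusRdX Flush; mem=39
  op5 P0: store L2 := 96 → M/I/I/I on L2; bus BusRdX Flush; mem=83
  op6 P2: load  L3 → I/I/E/I on L3; bus BusRd; mem=70
  op7 P2: store L1 := 92 → I/I/M/I on L1; bus BusRdX Flush; mem=26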